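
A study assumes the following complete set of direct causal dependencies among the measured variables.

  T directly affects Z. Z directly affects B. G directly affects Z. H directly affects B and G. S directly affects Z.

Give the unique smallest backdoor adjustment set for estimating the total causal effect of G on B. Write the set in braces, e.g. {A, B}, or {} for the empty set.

Variables eligible for adjustment (non-descendants of G, excluding G and B): {H, S, T}.
Backdoor paths from G to B:
  P1: G <- H -> B
The empty set is not sufficient: P1 (G <- H -> B) has no collider blocking it and no conditioned non-collider, so it is open.
Try {H}:
  P1: blocked at fork node H ∈ conditioning set.
{H} contains no descendant of G and blocks every backdoor path.
No other singleton works — e.g. {S} leaves P1 open — so {H} is the unique smallest valid adjustment set.

{H}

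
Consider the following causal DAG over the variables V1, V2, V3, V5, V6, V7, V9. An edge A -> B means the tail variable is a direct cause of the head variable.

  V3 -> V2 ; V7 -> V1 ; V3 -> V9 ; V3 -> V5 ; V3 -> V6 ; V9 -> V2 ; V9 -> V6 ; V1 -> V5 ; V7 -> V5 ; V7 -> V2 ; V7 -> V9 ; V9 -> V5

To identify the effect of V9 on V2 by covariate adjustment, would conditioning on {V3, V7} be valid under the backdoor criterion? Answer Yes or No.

Backdoor paths from V9 to V2 (paths whose first edge points into V9):
  P1: V9 <- V3 -> V5 <- V7 -> V2
  P2: V9 <- V3 -> V5 <- V1 <- V7 -> V2
  P3: V9 <- V3 -> V2
  P4: V9 <- V7 -> V1 -> V5 <- V3 -> V2
  P5: V9 <- V7 -> V5 <- V3 -> V2
  P6: V9 <- V7 -> V2
Condition 1 (no descendant of V9 in the set): holds — descendants of V9 are {V2, V5, V6}; none are in {V3, V7}.
Condition 2 (every backdoor path blocked by {V3, V7}):
  P1: blocked at fork node V3 ∈ conditioning set.
  P2: blocked at fork node V3 ∈ conditioning set.
  P3: blocked at fork node V3 ∈ conditioning set.
  P4: blocked at fork node V7 ∈ conditioning set.
  P5: blocked at fork node V7 ∈ conditioning set.
  P6: blocked at fork node V7 ∈ conditioning set.
{V3, V7} satisfies the backdoor criterion.

Yes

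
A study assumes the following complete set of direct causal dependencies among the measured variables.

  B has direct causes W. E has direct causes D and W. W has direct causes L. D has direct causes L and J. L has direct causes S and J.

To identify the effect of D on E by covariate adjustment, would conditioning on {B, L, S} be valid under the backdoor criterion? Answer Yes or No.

Backdoor paths from D to E (paths whose first edge points into D):
  P1: D <- J -> L -> W -> E
  P2: D <- L -> W -> E
Condition 1 (no descendant of D in the set): holds — descendants of D are {E}; none are in {B, L, S}.
Condition 2 (every backdoor path blocked by {B, L, S}):
  P1: blocked at chain node L ∈ conditioning set.
  P2: blocked at fork node L ∈ conditioning set.
{B, L, S} satisfies the backdoor criterion.

Yes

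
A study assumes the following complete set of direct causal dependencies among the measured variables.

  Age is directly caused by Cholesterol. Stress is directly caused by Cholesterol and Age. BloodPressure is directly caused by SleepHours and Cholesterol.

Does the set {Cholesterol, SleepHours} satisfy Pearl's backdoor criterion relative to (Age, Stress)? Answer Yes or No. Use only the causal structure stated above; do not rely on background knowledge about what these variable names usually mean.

Backdoor paths from Age to Stress (paths whose first edge points into Age):
  P1: Age <- Cholesterol -> Stress
Condition 1 (no descendant of Age in the set): holds — descendants of Age are {Stress}; none are in {Cholesterol, SleepHours}.
Condition 2 (every backdoor path blocked by {Cholesterol, SleepHours}):
  P1: blocked at fork node Cholesterol ∈ conditioning set.
{Cholesterol, SleepHours} satisfies the backdoor criterion.

Yes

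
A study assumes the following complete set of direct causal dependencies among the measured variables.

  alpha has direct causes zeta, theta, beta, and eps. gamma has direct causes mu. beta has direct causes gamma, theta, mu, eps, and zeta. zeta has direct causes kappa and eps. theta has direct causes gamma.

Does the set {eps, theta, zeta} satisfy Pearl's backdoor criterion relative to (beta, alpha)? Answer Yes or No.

Yes

Backdoor paths from beta to alpha (paths whose first edge points into beta):
  P1: beta <- eps -> zeta -> alpha
  P2: beta <- eps -> alpha
  P3: beta <- mu -> gamma -> theta -> alpha
  P4: beta <- gamma -> theta -> alpha
  P5: beta <- zeta <- eps -> alpha
  P6: beta <- zeta -> alpha
  P7: beta <- theta -> alpha
Condition 1 (no descendant of beta in the set): holds — descendants of beta are {alpha}; none are in {eps, theta, zeta}.
Condition 2 (every backdoor path blocked by {eps, theta, zeta}):
  P1: blocked at fork node eps ∈ conditioning set.
  P2: blocked at fork node eps ∈ conditioning set.
  P3: blocked at chain node theta ∈ conditioning set.
  P4: blocked at chain node theta ∈ conditioning set.
  P5: blocked at chain node zeta ∈ conditioning set.
  P6: blocked at fork node zeta ∈ conditioning set.
  P7: blocked at fork node theta ∈ conditioning set.
{eps, theta, zeta} satisfies the backdoor criterion.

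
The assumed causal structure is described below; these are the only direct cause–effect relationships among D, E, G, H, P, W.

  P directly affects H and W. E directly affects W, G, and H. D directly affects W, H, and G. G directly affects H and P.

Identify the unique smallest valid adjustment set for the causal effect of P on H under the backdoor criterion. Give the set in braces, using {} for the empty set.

Variables eligible for adjustment (non-descendants of P, excluding P and H): {D, E, G}.
Backdoor paths from P to H:
  P1: P <- G <- D -> W <- E -> H
  P2: P <- G <- D -> H
  P3: P <- G <- E -> W <- D -> H
  P4: P <- G <- E -> H
  P5: P <- G -> H
The empty set is not sufficient: P2 (P <- G <- D -> H) has no collider blocking it and no conditioned non-collider, so it is open.
Try {G}:
  P1: blocked at chain node G ∈ conditioning set.
  P2: blocked at chain node G ∈ conditioning set.
  P3: blocked at chain node G ∈ conditioning set.
  P4: blocked at chain node G ∈ conditioning set.
  P5: blocked at fork node G ∈ conditioning set.
{G} contains no descendant of P and blocks every backdoor path.
No other singleton works — e.g. {D} leaves P4 open — so {G} is the unique smallest valid adjustment set.

{G}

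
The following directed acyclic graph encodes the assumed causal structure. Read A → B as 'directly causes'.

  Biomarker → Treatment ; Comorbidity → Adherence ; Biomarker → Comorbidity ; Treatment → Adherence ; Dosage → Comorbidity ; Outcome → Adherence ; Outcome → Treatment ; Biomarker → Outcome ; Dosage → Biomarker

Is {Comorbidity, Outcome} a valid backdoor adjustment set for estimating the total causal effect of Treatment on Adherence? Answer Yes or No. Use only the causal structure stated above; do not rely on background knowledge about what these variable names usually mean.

Yes

Backdoor paths from Treatment to Adherence (paths whose first edge points into Treatment):
  P1: Treatment <- Biomarker <- Dosage -> Comorbidity -> Adherence
  P2: Treatment <- Biomarker -> Outcome -> Adherence
  P3: Treatment <- Biomarker -> Comorbidity -> Adherence
  P4: Treatment <- Outcome <- Biomarker <- Dosage -> Comorbidity -> Adherence
  P5: Treatment <- Outcome <- Biomarker -> Comorbidity -> Adherence
  P6: Treatment <- Outcome -> Adherence
Condition 1 (no descendant of Treatment in the set): holds — descendants of Treatment are {Adherence}; none are in {Comorbidity, Outcome}.
Condition 2 (every backdoor path blocked by {Comorbidity, Outcome}):
  P1: blocked at chain node Comorbidity ∈ conditioning set.
  P2: blocked at chain node Outcome ∈ conditioning set.
  P3: blocked at chain node Comorbidity ∈ conditioning set.
  P4: blocked at chain node Outcome ∈ conditioning set.
  P5: blocked at chain node Outcome ∈ conditioning set.
  P6: blocked at fork node Outcome ∈ conditioning set.
{Comorbidity, Outcome} satisfies the backdoor criterion.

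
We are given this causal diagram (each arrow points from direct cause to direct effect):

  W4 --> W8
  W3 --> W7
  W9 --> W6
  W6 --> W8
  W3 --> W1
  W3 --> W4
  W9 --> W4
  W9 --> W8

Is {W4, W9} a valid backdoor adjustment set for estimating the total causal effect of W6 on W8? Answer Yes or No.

Yes

Backdoor paths from W6 to W8 (paths whose first edge points into W6):
  P1: W6 <- W9 -> W4 -> W8
  P2: W6 <- W9 -> W8
Condition 1 (no descendant of W6 in the set): holds — descendants of W6 are {W8}; none are in {W4, W9}.
Condition 2 (every backdoor path blocked by {W4, W9}):
  P1: blocked at fork node W9 ∈ conditioning set.
  P2: blocked at fork node W9 ∈ conditioning set.
{W4, W9} satisfies the backdoor criterion.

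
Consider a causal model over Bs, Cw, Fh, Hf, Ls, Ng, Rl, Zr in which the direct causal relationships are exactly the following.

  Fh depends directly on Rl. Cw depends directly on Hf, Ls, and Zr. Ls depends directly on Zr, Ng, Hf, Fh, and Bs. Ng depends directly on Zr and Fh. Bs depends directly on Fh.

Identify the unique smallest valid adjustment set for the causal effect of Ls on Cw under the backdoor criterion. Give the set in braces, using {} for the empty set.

{Hf, Zr}

Variables eligible for adjustment (non-descendants of Ls, excluding Ls and Cw): {Bs, Fh, Hf, Ng, Rl, Zr}.
Backdoor paths from Ls to Cw:
  P1: Ls <- Fh -> Ng <- Zr -> Cw
  P2: Ls <- Bs <- Fh -> Ng <- Zr -> Cw
  P3: Ls <- Hf -> Cw
  P4: Ls <- Zr -> Cw
  P5: Ls <- Ng <- Zr -> Cw
The empty set is not sufficient: P3 (Ls <- Hf -> Cw) has no collider blocking it and no conditioned non-collider, so it is open.
Try {Hf, Zr}:
  P1: blocked at collider Ng (neither it nor any descendant is in the conditioning set).
  P2: blocked at collider Ng (neither it nor any descendant is in the conditioning set).
  P3: blocked at fork node Hf ∈ conditioning set.
  P4: blocked at fork node Zr ∈ conditioning set.
  P5: blocked at fork node Zr ∈ conditioning set.
{Hf, Zr} contains no descendant of Ls and blocks every backdoor path.
Every element of {Hf, Zr} is needed (dropping Hf leaves P3 open; dropping Zr leaves P4 open), so no proper subset is valid.
Among all size-2 subsets of the eligible variables, only {Hf, Zr} blocks every backdoor path, so it is the unique smallest valid adjustment set.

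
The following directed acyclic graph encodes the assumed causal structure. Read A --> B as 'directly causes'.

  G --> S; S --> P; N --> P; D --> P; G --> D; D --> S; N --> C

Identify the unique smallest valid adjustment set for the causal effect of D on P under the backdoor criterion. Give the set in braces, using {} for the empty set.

{G}

Variables eligible for adjustment (non-descendants of D, excluding D and P): {C, G, N}.
Backdoor paths from D to P:
  P1: D <- G -> S -> P
The empty set is not sufficient: P1 (D <- G -> S -> P) has no collider blocking it and no conditioned non-collider, so it is open.
Try {G}:
  P1: blocked at fork node G ∈ conditioning set.
{G} contains no descendant of D and blocks every backdoor path.
No other singleton works — e.g. {N} leaves P1 open — so {G} is the unique smallest valid adjustment set.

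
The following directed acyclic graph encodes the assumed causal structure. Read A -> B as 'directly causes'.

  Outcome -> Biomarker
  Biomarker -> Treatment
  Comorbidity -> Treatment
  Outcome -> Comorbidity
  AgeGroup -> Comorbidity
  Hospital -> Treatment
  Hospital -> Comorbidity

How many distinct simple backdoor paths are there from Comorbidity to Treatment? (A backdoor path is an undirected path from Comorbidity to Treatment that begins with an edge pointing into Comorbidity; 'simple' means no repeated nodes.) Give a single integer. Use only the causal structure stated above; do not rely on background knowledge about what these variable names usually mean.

A backdoor path from Comorbidity to Treatment is any simple undirected path whose first edge points into Comorbidity (i.e. leaves Comorbidity via a parent).
Parents of Comorbidity: {AgeGroup, Hospital, Outcome}.
Enumerating:
  P1: Comorbidity <- Hospital -> Treatment
  P2: Comorbidity <- Outcome -> Biomarker -> Treatment
That exhausts the simple backdoor paths. Count: 2.

2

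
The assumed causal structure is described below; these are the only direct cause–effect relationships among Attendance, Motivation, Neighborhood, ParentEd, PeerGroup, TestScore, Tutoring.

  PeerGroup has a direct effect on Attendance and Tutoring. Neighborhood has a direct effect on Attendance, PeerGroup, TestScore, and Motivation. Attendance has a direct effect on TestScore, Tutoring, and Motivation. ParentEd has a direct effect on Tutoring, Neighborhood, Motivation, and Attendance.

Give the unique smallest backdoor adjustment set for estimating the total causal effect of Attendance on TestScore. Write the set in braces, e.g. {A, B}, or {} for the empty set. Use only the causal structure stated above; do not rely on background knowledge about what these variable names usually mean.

{Neighborhood}

Variables eligible for adjustment (non-descendants of Attendance, excluding Attendance and TestScore): {Neighborhood, ParentEd, PeerGroup}.
Backdoor paths from Attendance to TestScore:
  P1: Attendance <- ParentEd -> Neighborhood -> TestScore
  P2: Attendance <- ParentEd -> Tutoring <- PeerGroup <- Neighborhood -> TestScore
  P3: Attendance <- ParentEd -> Motivation <- Neighborhood -> TestScore
  P4: Attendance <- Neighborhood -> TestScore
  P5: Attendance <- PeerGroup <- Neighborhood -> TestScore
  P6: Attendance <- PeerGroup -> Tutoring <- ParentEd -> Neighborhood -> TestScore
  P7: Attendance <- PeerGroup -> Tutoring <- ParentEd -> Motivation <- Neighborhood -> TestScore
The empty set is not sufficient: P1 (Attendance <- ParentEd -> Neighborhood -> TestScore) has no collider blocking it and no conditioned non-collider, so it is open.
Try {Neighborhood}:
  P1: blocked at chain node Neighborhood ∈ conditioning set.
  P2: blocked at collider Tutoring (neither it nor any descendant is in the conditioning set).
  P3: blocked at collider Motivation (neither it nor any descendant is in the conditioning set).
  P4: blocked at fork node Neighborhood ∈ conditioning set.
  P5: blocked at fork node Neighborhood ∈ conditioning set.
  P6: blocked at collider Tutoring (neither it nor any descendant is in the conditioning set).
  P7: blocked at collider Tutoring (neither it nor any descendant is in the conditioning set).
{Neighborhood} contains no descendant of Attendance and blocks every backdoor path.
No other singleton works — e.g. {ParentEd} leaves P4 open — so {Neighborhood} is the unique smallest valid adjustment set.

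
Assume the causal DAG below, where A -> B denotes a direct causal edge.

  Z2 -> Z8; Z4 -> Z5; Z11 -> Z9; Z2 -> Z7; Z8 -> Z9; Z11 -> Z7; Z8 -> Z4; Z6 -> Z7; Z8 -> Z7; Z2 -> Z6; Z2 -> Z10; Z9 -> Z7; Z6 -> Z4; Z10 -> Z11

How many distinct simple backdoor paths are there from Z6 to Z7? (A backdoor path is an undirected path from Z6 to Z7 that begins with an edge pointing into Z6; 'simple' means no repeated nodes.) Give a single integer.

A backdoor path from Z6 to Z7 is any simple undirected path whose first edge points into Z6 (i.e. leaves Z6 via a parent).
Parents of Z6: {Z2}.
Enumerating:
  P1: Z6 <- Z2 -> Z8 -> Z9 <- Z11 -> Z7
  P2: Z6 <- Z2 -> Z8 -> Z9 -> Z7
  P3: Z6 <- Z2 -> Z8 -> Z7
  P4: Z6 <- Z2 -> Z10 -> Z11 -> Z9 <- Z8 -> Z7
  P5: Z6 <- Z2 -> Z10 -> Z11 -> Z9 -> Z7
  P6: Z6 <- Z2 -> Z10 -> Z11 -> Z7
  P7: Z6 <- Z2 -> Z7
That exhausts the simple backdoor paths. Count: 7.

7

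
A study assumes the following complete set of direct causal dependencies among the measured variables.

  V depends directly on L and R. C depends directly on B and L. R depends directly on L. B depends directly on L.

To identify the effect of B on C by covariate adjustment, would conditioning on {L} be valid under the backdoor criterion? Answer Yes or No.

Backdoor paths from B to C (paths whose first edge points into B):
  P1: B <- L -> C
Condition 1 (no descendant of B in the set): holds — descendants of B are {C}; none are in {L}.
Condition 2 (every backdoor path blocked by {L}):
  P1: blocked at fork node L ∈ conditioning set.
{L} satisfies the backdoor criterion.

Yes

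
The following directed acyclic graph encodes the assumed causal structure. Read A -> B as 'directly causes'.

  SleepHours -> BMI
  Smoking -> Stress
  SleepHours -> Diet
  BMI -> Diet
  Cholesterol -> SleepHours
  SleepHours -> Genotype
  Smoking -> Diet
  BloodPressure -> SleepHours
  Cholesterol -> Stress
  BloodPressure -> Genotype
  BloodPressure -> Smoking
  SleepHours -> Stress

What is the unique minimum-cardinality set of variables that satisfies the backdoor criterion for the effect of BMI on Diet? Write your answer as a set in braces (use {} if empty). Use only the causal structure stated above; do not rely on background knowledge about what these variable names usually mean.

{SleepHours}

Variables eligible for adjustment (non-descendants of BMI, excluding BMI and Diet): {BloodPressure, Cholesterol, Genotype, SleepHours, Smoking, Stress}.
Backdoor paths from BMI to Diet:
  P1: BMI <- SleepHours <- Cholesterol -> Stress <- Smoking -> Diet
  P2: BMI <- SleepHours <- BloodPressure -> Smoking -> Diet
  P3: BMI <- SleepHours -> Genotype <- BloodPressure -> Smoking -> Diet
  P4: BMI <- SleepHours -> Stress <- Smoking -> Diet
  P5: BMI <- SleepHours -> Diet
The empty set is not sufficient: P2 (BMI <- SleepHours <- BloodPressure -> Smoking -> Diet) has no collider blocking it and no conditioned non-collider, so it is open.
Try {SleepHours}:
  P1: blocked at chain node SleepHours ∈ conditioning set.
  P2: blocked at chain node SleepHours ∈ conditioning set.
  P3: blocked at fork node SleepHours ∈ conditioning set.
  P4: blocked at fork node SleepHours ∈ conditioning set.
  P5: blocked at fork node SleepHours ∈ conditioning set.
{SleepHours} contains no descendant of BMI and blocks every backdoor path.
No other singleton works — e.g. {Cholesterol} leaves P2 open — so {SleepHours} is the unique smallest valid adjustment set.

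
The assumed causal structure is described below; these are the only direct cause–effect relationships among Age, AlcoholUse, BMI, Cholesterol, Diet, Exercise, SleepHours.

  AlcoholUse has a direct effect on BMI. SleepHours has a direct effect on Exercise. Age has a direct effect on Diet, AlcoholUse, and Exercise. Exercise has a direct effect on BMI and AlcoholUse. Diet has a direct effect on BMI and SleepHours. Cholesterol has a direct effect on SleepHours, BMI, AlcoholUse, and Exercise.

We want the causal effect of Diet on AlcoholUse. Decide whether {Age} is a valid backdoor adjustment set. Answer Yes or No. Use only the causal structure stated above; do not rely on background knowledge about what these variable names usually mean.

Backdoor paths from Diet to AlcoholUse (paths whose first edge points into Diet):
  P1: Diet <- Age -> Exercise <- Cholesterol -> AlcoholUse
  P2: Diet <- Age -> Exercise <- Cholesterol -> BMI <- AlcoholUse
  P3: Diet <- Age -> Exercise <- SleepHours <- Cholesterol -> AlcoholUse
  P4: Diet <- Age -> Exercise <- SleepHours <- Cholesterol -> BMI <- AlcoholUse
  P5: Diet <- Age -> Exercise -> AlcoholUse
  P6: Diet <- Age -> Exercise -> BMI <- Cholesterol -> AlcoholUse
  P7: Diet <- Age -> Exercise -> BMI <- AlcoholUse
  P8: Diet <- Age -> AlcoholUse
Condition 1 (no descendant of Diet in the set): holds — descendants of Diet are {AlcoholUse, BMI, Exercise, SleepHours}; none are in {Age}.
Condition 2 (every backdoor path blocked by {Age}):
  P1: blocked at fork node Age ∈ conditioning set.
  P2: blocked at fork node Age ∈ conditioning set.
  P3: blocked at fork node Age ∈ conditioning set.
  P4: blocked at fork node Age ∈ conditioning set.
  P5: blocked at fork node Age ∈ conditioning set.
  P6: blocked at fork node Age ∈ conditioning set.
  P7: blocked at fork node Age ∈ conditioning set.
  P8: blocked at fork node Age ∈ conditioning set.
{Age} satisfies the backdoor criterion.

Yes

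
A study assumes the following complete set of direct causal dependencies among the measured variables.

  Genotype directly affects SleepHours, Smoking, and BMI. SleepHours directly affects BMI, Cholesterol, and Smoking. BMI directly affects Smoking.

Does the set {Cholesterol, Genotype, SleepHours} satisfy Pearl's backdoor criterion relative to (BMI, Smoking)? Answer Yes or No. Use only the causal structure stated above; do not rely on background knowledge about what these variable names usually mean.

Backdoor paths from BMI to Smoking (paths whose first edge points into BMI):
  P1: BMI <- Genotype -> SleepHours -> Smoking
  P2: BMI <- Genotype -> Smoking
  P3: BMI <- SleepHours <- Genotype -> Smoking
  P4: BMI <- SleepHours -> Smoking
Condition 1 (no descendant of BMI in the set): holds — descendants of BMI are {Smoking}; none are in {Cholesterol, Genotype, SleepHours}.
Condition 2 (every backdoor path blocked by {Cholesterol, Genotype, SleepHours}):
  P1: blocked at fork node Genotype ∈ conditioning set.
  P2: blocked at fork node Genotype ∈ conditioning set.
  P3: blocked at chain node SleepHours ∈ conditioning set.
  P4: blocked at fork node SleepHours ∈ conditioning set.
{Cholesterol, Genotype, SleepHours} satisfies the backdoor criterion.

Yes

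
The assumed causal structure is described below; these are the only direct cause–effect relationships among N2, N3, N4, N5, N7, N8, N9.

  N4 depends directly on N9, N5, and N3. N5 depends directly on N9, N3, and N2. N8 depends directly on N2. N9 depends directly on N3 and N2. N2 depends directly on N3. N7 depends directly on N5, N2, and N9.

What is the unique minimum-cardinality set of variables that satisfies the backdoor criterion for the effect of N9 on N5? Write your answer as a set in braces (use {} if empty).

{N2, N3}

Variables eligible for adjustment (non-descendants of N9, excluding N9 and N5): {N2, N3, N8}.
Backdoor paths from N9 to N5:
  P1: N9 <- N3 -> N2 -> N5
  P2: N9 <- N3 -> N2 -> N7 <- N5
  P3: N9 <- N3 -> N5
  P4: N9 <- N3 -> N4 <- N5
  P5: N9 <- N2 <- N3 -> N5
  P6: N9 <- N2 <- N3 -> N4 <- N5
  P7: N9 <- N2 -> N5
  P8: N9 <- N2 -> N7 <- N5
The empty set is not sufficient: P1 (N9 <- N3 -> N2 -> N5) has no collider blocking it and no conditioned non-collider, so it is open.
Try {N2, N3}:
  P1: blocked at fork node N3 ∈ conditioning set.
  P2: blocked at fork node N3 ∈ conditioning set.
  P3: blocked at fork node N3 ∈ conditioning set.
  P4: blocked at fork node N3 ∈ conditioning set.
  P5: blocked at chain node N2 ∈ conditioning set.
  P6: blocked at chain node N2 ∈ conditioning set.
  P7: blocked at fork node N2 ∈ conditioning set.
  P8: blocked at fork node N2 ∈ conditioning set.
{N2, N3} contains no descendant of N9 and blocks every backdoor path.
Every element of {N2, N3} is needed (dropping N2 leaves P7 open; dropping N3 leaves P3 open), so no proper subset is valid.
Among all size-2 subsets of the eligible variables, only {N2, N3} blocks every backdoor path, so it is the unique smallest valid adjustment set.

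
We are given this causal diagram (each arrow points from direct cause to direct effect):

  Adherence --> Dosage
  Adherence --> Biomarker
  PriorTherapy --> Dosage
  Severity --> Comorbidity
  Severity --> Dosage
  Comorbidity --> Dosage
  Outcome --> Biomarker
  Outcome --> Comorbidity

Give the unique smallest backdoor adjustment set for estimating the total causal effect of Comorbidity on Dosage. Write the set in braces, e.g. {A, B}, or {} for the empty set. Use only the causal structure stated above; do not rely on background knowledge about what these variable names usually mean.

{Severity}

Variables eligible for adjustment (non-descendants of Comorbidity, excluding Comorbidity and Dosage): {Adherence, Biomarker, Outcome, PriorTherapy, Severity}.
Backdoor paths from Comorbidity to Dosage:
  P1: Comorbidity <- Severity -> Dosage
  P2: Comorbidity <- Outcome -> Biomarker <- Adherence -> Dosage
The empty set is not sufficient: P1 (Comorbidity <- Severity -> Dosage) has no collider blocking it and no conditioned non-collider, so it is open.
Try {Severity}:
  P1: blocked at fork node Severity ∈ conditioning set.
  P2: blocked at collider Biomarker (neither it nor any descendant is in the conditioning set).
{Severity} contains no descendant of Comorbidity and blocks every backdoor path.
No other singleton works — e.g. {Outcome} leaves P1 open — so {Severity} is the unique smallest valid adjustment set.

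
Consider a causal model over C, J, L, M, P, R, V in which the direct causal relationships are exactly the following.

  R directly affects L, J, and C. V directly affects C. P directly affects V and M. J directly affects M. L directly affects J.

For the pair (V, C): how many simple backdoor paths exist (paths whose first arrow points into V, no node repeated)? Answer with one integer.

2

A backdoor path from V to C is any simple undirected path whose first edge points into V (i.e. leaves V via a parent).
Parents of V: {P}.
Enumerating:
  P1: V <- P -> M <- J <- R -> C
  P2: V <- P -> M <- J <- L <- R -> C
That exhausts the simple backdoor paths. Count: 2.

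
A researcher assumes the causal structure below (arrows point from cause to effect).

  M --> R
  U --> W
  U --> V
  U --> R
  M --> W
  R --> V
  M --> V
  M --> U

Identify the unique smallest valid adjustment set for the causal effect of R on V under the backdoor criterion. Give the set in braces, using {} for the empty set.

{M, U}

Variables eligible for adjustment (non-descendants of R, excluding R and V): {M, U, W}.
Backdoor paths from R to V:
  P1: R <- M -> U -> V
  P2: R <- M -> W <- U -> V
  P3: R <- M -> V
  P4: R <- U <- M -> V
  P5: R <- U -> W <- M -> V
  P6: R <- U -> V
The empty set is not sufficient: P1 (R <- M -> U -> V) has no collider blocking it and no conditioned non-collider, so it is open.
Try {M, U}:
  P1: blocked at fork node M ∈ conditioning set.
  P2: blocked at fork node M ∈ conditioning set.
  P3: blocked at fork node M ∈ conditioning set.
  P4: blocked at chain node U ∈ conditioning set.
  P5: blocked at fork node U ∈ conditioning set.
  P6: blocked at fork node U ∈ conditioning set.
{M, U} contains no descendant of R and blocks every backdoor path.
Every element of {M, U} is needed (dropping M leaves P3 open; dropping U leaves P6 open), so no proper subset is valid.
Among all size-2 subsets of the eligible variables, only {M, U} blocks every backdoor path, so it is the unique smallest valid adjustment set.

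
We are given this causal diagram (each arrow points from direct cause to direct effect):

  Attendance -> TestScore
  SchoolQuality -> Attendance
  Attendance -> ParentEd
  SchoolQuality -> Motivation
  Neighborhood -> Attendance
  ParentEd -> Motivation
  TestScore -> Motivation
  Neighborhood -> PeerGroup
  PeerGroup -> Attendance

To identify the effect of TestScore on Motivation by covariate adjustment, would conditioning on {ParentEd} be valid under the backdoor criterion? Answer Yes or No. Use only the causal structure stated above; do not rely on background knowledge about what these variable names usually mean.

Backdoor paths from TestScore to Motivation (paths whose first edge points into TestScore):
  P1: TestScore <- Attendance <- SchoolQuality -> Motivation
  P2: TestScore <- Attendance -> ParentEd -> Motivation
Condition 1 (no descendant of TestScore in the set): holds — descendants of TestScore are {Motivation}; none are in {ParentEd}.
Condition 2 (every backdoor path blocked by {ParentEd}):
  P1: open — no interior node is in the conditioning set.
  P2: blocked at chain node ParentEd ∈ conditioning set.
{ParentEd} does not satisfy the backdoor criterion.

No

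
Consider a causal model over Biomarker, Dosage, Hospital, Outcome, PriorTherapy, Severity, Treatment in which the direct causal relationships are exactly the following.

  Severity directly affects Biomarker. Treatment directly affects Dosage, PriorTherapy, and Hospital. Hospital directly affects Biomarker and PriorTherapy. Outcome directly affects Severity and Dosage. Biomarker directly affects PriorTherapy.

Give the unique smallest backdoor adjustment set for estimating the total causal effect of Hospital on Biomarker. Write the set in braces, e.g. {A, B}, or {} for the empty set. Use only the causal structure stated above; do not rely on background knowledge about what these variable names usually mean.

Variables eligible for adjustment (non-descendants of Hospital, excluding Hospital and Biomarker): {Dosage, Outcome, Severity, Treatment}.
Backdoor paths from Hospital to Biomarker:
  P1: Hospital <- Treatment -> PriorTherapy <- Biomarker
  P2: Hospital <- Treatment -> Dosage <- Outcome -> Severity -> Biomarker
Each backdoor path contains an unconditioned collider, so every path is already blocked with the empty conditioning set:
  P1: blocked at collider PriorTherapy (neither it nor any descendant is in the conditioning set).
  P2: blocked at collider Dosage (neither it nor any descendant is in the conditioning set).
The empty set is therefore the unique smallest valid set.

{}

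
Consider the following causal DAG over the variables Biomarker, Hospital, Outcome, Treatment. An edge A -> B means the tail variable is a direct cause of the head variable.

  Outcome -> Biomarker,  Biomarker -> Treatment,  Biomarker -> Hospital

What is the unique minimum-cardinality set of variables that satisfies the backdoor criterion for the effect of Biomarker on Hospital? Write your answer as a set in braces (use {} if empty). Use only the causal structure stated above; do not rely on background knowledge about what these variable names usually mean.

{}

Variables eligible for adjustment (non-descendants of Biomarker, excluding Biomarker and Hospital): {Outcome}.
Backdoor paths from Biomarker to Hospital:
  (none)
With no backdoor paths the empty set already satisfies the criterion, and it is trivially minimal.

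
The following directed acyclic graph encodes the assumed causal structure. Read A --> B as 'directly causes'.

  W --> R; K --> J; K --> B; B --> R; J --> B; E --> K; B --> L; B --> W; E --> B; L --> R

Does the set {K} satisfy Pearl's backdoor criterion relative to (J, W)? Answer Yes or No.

Backdoor paths from J to W (paths whose first edge points into J):
  P1: J <- K <- E -> B -> W
  P2: J <- K <- E -> B -> L -> R <- W
  P3: J <- K <- E -> B -> R <- W
  P4: J <- K -> B -> W
  P5: J <- K -> B -> L -> R <- W
  P6: J <- K -> B -> R <- W
Condition 1 (no descendant of J in the set): holds — descendants of J are {B, L, R, W}; none are in {K}.
Condition 2 (every backdoor path blocked by {K}):
  P1: blocked at chain node K ∈ conditioning set.
  P2: blocked at chain node K ∈ conditioning set.
  P3: blocked at chain node K ∈ conditioning set.
  P4: blocked at fork node K ∈ conditioning set.
  P5: blocked at fork node K ∈ conditioning set.
  P6: blocked at fork node K ∈ conditioning set.
{K} satisfies the backdoor criterion.

Yes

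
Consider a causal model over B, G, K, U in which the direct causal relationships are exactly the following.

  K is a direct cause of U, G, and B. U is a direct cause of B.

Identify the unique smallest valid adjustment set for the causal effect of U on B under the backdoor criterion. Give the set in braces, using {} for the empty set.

{K}

Variables eligible for adjustment (non-descendants of U, excluding U and B): {G, K}.
Backdoor paths from U to B:
  P1: U <- K -> B
The empty set is not sufficient: P1 (U <- K -> B) has no collider blocking it and no conditioned non-collider, so it is open.
Try {K}:
  P1: blocked at fork node K ∈ conditioning set.
{K} contains no descendant of U and blocks every backdoor path.
No other singleton works — e.g. {G} leaves P1 open — so {K} is the unique smallest valid adjustment set.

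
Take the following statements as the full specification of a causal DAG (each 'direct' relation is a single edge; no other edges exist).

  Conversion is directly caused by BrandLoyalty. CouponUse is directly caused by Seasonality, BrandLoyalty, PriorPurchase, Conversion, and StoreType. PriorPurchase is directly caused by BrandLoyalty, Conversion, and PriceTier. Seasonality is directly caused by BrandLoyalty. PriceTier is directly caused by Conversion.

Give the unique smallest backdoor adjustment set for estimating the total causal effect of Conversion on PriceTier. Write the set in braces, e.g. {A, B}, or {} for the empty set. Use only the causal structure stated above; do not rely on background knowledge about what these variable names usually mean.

{}

Variables eligible for adjustment (non-descendants of Conversion, excluding Conversion and PriceTier): {BrandLoyalty, Seasonality, StoreType}.
Backdoor paths from Conversion to PriceTier:
  P1: Conversion <- BrandLoyalty -> Seasonality -> CouponUse <- PriorPurchase <- PriceTier
  P2: Conversion <- BrandLoyalty -> PriorPurchase <- PriceTier
  P3: Conversion <- BrandLoyalty -> CouponUse <- PriorPurchase <- PriceTier
Each backdoor path contains an unconditioned collider, so every path is already blocked with the empty conditioning set:
  P1: blocked at collider CouponUse (neither it nor any descendant is in the conditioning set).
  P2: blocked at collider PriorPurchase (neither it nor any descendant is in the conditioning set).
  P3: blocked at collider CouponUse (neither it nor any descendant is in the conditioning set).
The empty set is therefore the unique smallest valid set.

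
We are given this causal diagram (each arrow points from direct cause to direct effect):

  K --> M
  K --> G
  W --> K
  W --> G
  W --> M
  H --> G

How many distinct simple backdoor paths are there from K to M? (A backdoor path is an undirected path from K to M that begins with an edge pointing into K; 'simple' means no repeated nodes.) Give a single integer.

1

A backdoor path from K to M is any simple undirected path whose first edge points into K (i.e. leaves K via a parent).
Parents of K: {W}.
Enumerating:
  P1: K <- W -> M
That exhausts the simple backdoor paths. Count: 1.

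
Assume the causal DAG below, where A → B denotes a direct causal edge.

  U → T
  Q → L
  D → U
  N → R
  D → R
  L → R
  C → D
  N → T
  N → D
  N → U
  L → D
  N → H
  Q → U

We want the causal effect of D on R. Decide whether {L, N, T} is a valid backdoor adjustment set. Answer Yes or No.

No

Backdoor paths from D to R (paths whose first edge points into D):
  P1: D <- N -> U <- Q -> L -> R
  P2: D <- N -> R
  P3: D <- N -> T <- U <- Q -> L -> R
  P4: D <- L <- Q -> U <- N -> R
  P5: D <- L <- Q -> U -> T <- N -> R
  P6: D <- L -> R
Condition 1 (no descendant of D in the set): FAILS — T is a descendant of D.
Condition 2 (every backdoor path blocked by {L, N, T}):
  P1: blocked at fork node N ∈ conditioning set.
  P2: blocked at fork node N ∈ conditioning set.
  P3: blocked at fork node N ∈ conditioning set.
  P4: blocked at chain node L ∈ conditioning set.
  P5: blocked at chain node L ∈ conditioning set.
  P6: blocked at fork node L ∈ conditioning set.
{L, N, T} does not satisfy the backdoor criterion.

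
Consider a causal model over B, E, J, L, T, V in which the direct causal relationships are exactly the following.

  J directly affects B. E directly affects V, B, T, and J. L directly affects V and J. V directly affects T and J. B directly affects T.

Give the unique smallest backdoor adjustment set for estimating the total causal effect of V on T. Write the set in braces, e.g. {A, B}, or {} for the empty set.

Variables eligible for adjustment (non-descendants of V, excluding V and T): {E, L}.
Backdoor paths from V to T:
  P1: V <- E -> J -> B -> T
  P2: V <- E -> B -> T
  P3: V <- E -> T
  P4: V <- L -> J <- E -> B -> T
  P5: V <- L -> J <- E -> T
  P6: V <- L -> J -> B <- E -> T
  P7: V <- L -> J -> B -> T
The empty set is not sufficient: P1 (V <- E -> J -> B -> T) has no collider blocking it and no conditioned non-collider, so it is open.
Try {E, L}:
  P1: blocked at fork node E ∈ conditioning set.
  P2: blocked at fork node E ∈ conditioning set.
  P3: blocked at fork node E ∈ conditioning set.
  P4: blocked at fork node L ∈ conditioning set.
  P5: blocked at fork node L ∈ conditioning set.
  P6: blocked at fork node L ∈ conditioning set.
  P7: blocked at fork node L ∈ conditioning set.
{E, L} contains no descendant of V and blocks every backdoor path.
Every element of {E, L} is needed (dropping E leaves P1 open; dropping L leaves P7 open), so no proper subset is valid.
Among all size-2 subsets of the eligible variables, only {E, L} blocks every backdoor path, so it is the unique smallest valid adjustment set.

{E, L}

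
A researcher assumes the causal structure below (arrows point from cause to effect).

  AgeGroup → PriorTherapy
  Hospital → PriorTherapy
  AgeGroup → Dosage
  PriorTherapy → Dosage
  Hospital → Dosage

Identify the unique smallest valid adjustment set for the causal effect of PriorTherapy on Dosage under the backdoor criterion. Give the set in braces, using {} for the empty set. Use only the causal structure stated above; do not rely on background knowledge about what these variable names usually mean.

Variables eligible for adjustment (non-descendants of PriorTherapy, excluding PriorTherapy and Dosage): {AgeGroup, Hospital}.
Backdoor paths from PriorTherapy to Dosage:
  P1: PriorTherapy <- AgeGroup -> Dosage
  P2: PriorTherapy <- Hospital -> Dosage
The empty set is not sufficient: P1 (PriorTherapy <- AgeGroup -> Dosage) has no collider blocking it and no conditioned non-collider, so it is open.
Try {AgeGroup, Hospital}:
  P1: blocked at fork node AgeGroup ∈ conditioning set.
  P2: blocked at fork node Hospital ∈ conditioning set.
{AgeGroup, Hospital} contains no descendant of PriorTherapy and blocks every backdoor path.
Every element of {AgeGroup, Hospital} is needed (dropping AgeGroup leaves P1 open; dropping Hospital leaves P2 open), so no proper subset is valid.
Among all size-2 subsets of the eligible variables, only {AgeGroup, Hospital} blocks every backdoor path, so it is the unique smallest valid adjustment set.

{AgeGroup, Hospital}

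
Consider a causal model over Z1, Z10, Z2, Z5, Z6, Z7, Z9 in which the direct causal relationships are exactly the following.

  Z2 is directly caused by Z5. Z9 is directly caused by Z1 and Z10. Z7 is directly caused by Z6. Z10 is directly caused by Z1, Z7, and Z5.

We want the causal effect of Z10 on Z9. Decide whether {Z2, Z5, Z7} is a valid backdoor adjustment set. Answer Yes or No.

Backdoor paths from Z10 to Z9 (paths whose first edge points into Z10):
  P1: Z10 <- Z1 -> Z9
Condition 1 (no descendant of Z10 in the set): holds — descendants of Z10 are {Z9}; none are in {Z2, Z5, Z7}.
Condition 2 (every backdoor path blocked by {Z2, Z5, Z7}):
  P1: open — no interior node is in the conditioning set.
{Z2, Z5, Z7} does not satisfy the backdoor criterion.

No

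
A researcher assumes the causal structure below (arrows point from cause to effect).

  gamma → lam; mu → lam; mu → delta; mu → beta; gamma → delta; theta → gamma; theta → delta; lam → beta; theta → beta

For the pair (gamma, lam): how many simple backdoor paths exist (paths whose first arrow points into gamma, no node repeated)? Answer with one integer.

A backdoor path from gamma to lam is any simple undirected path whose first edge points into gamma (i.e. leaves gamma via a parent).
Parents of gamma: {theta}.
Enumerating:
  P1: gamma <- theta -> delta <- mu -> lam
  P2: gamma <- theta -> delta <- mu -> beta <- lam
  P3: gamma <- theta -> beta <- mu -> lam
  P4: gamma <- theta -> beta <- lam
That exhausts the simple backdoor paths. Count: 4.

4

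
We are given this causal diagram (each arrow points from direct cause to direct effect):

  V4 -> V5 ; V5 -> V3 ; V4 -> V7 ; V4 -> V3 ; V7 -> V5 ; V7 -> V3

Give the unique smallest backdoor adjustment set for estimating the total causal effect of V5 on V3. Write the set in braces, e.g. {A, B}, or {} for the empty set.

{V4, V7}

Variables eligible for adjustment (non-descendants of V5, excluding V5 and V3): {V4, V7}.
Backdoor paths from V5 to V3:
  P1: V5 <- V4 -> V7 -> V3
  P2: V5 <- V4 -> V3
  P3: V5 <- V7 <- V4 -> V3
  P4: V5 <- V7 -> V3
The empty set is not sufficient: P1 (V5 <- V4 -> V7 -> V3) has no collider blocking it and no conditioned non-collider, so it is open.
Try {V4, V7}:
  P1: blocked at fork node V4 ∈ conditioning set.
  P2: blocked at fork node V4 ∈ conditioning set.
  P3: blocked at chain node V7 ∈ conditioning set.
  P4: blocked at fork node V7 ∈ conditioning set.
{V4, V7} contains no descendant of V5 and blocks every backdoor path.
Every element of {V4, V7} is needed (dropping V4 leaves P2 open; dropping V7 leaves P4 open), so no proper subset is valid.
Among all size-2 subsets of the eligible variables, only {V4, V7} blocks every backdoor path, so it is the unique smallest valid adjustment set.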